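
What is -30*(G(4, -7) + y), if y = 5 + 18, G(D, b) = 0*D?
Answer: -690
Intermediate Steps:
G(D, b) = 0
y = 23
-30*(G(4, -7) + y) = -30*(0 + 23) = -30*23 = -690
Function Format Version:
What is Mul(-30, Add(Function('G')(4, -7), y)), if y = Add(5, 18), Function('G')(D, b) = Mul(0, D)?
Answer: -690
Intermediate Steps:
Function('G')(D, b) = 0
y = 23
Mul(-30, Add(Function('G')(4, -7), y)) = Mul(-30, Add(0, 23)) = Mul(-30, 23) = -690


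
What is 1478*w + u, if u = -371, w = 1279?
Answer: 1889991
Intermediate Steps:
1478*w + u = 1478*1279 - 371 = 1890362 - 371 = 1889991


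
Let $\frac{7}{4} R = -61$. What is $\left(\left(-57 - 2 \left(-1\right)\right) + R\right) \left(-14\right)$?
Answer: $1258$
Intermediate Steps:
$R = - \frac{244}{7}$ ($R = \frac{4}{7} \left(-61\right) = - \frac{244}{7} \approx -34.857$)
$\left(\left(-57 - 2 \left(-1\right)\right) + R\right) \left(-14\right) = \left(\left(-57 - 2 \left(-1\right)\right) - \frac{244}{7}\right) \left(-14\right) = \left(\left(-57 - -2\right) - \frac{244}{7}\right) \left(-14\right) = \left(\left(-57 + 2\right) - \frac{244}{7}\right) \left(-14\right) = \left(-55 - \frac{244}{7}\right) \left(-14\right) = \left(- \frac{629}{7}\right) \left(-14\right) = 1258$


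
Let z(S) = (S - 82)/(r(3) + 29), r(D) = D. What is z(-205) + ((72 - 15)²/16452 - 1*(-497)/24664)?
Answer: -394550977/45085792 ≈ -8.7511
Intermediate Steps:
z(S) = -41/16 + S/32 (z(S) = (S - 82)/(3 + 29) = (-82 + S)/32 = (-82 + S)*(1/32) = -41/16 + S/32)
z(-205) + ((72 - 15)²/16452 - 1*(-497)/24664) = (-41/16 + (1/32)*(-205)) + ((72 - 15)²/16452 - 1*(-497)/24664) = (-41/16 - 205/32) + (57²*(1/16452) + 497*(1/24664)) = -287/32 + (3249*(1/16452) + 497/24664) = -287/32 + (361/1828 + 497/24664) = -287/32 + 2453055/11271448 = -394550977/45085792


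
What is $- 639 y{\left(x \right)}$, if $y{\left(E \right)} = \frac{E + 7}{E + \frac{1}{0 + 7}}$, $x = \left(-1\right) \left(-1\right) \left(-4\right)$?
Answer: $497$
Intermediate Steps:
$x = -4$ ($x = 1 \left(-4\right) = -4$)
$y{\left(E \right)} = \frac{7 + E}{\frac{1}{7} + E}$ ($y{\left(E \right)} = \frac{7 + E}{E + \frac{1}{7}} = \frac{7 + E}{\frac{1}{7} + E}$)
$- 639 y{\left(x \right)} = - 639 \frac{7 \left(7 - 4\right)}{1 + 7 \left(-4\right)} = - 639 \cdot 7 \frac{1}{1 - 28} \cdot 3 = - 639 \cdot 7 \frac{1}{-27} \cdot 3 = - 639 \cdot 7 \left(- \frac{1}{27}\right) 3 = \left(-639\right) \left(- \frac{7}{9}\right) = 497$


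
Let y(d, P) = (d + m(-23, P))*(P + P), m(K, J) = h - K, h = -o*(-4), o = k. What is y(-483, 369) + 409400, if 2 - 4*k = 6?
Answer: 66968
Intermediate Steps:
k = -1 (k = ½ - ¼*6 = ½ - 3/2 = -1)
o = -1
h = -4 (h = -1*(-1)*(-4) = 1*(-4) = -4)
m(K, J) = -4 - K
y(d, P) = 2*P*(19 + d) (y(d, P) = (d + (-4 - 1*(-23)))*(P + P) = (d + (-4 + 23))*(2*P) = (d + 19)*(2*P) = (19 + d)*(2*P) = 2*P*(19 + d))
y(-483, 369) + 409400 = 2*369*(19 - 483) + 409400 = 2*369*(-464) + 409400 = -342432 + 409400 = 66968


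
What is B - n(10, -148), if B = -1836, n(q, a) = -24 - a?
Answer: -1960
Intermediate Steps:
B - n(10, -148) = -1836 - (-24 - 1*(-148)) = -1836 - (-24 + 148) = -1836 - 1*124 = -1836 - 124 = -1960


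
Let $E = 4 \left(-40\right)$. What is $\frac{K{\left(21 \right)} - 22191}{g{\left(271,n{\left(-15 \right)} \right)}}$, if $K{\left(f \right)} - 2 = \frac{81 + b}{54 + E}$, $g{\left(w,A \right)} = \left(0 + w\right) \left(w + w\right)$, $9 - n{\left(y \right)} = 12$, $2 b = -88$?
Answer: $- \frac{2352071}{15569492} \approx -0.15107$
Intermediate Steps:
$b = -44$ ($b = \frac{1}{2} \left(-88\right) = -44$)
$n{\left(y \right)} = -3$ ($n{\left(y \right)} = 9 - 12 = -3$)
$E = -160$
$g{\left(w,A \right)} = 2 w^{2}$ ($g{\left(w,A \right)} = w 2 w = 2 w^{2}$)
$K{\left(f \right)} = \frac{175}{106}$ ($K{\left(f \right)} = 2 + \frac{81 - 44}{54 - 160} = 2 + \frac{37}{-106} = 2 + 37 \left(- \frac{1}{106}\right) = 2 - \frac{37}{106} = \frac{175}{106}$)
$\frac{K{\left(21 \right)} - 22191}{g{\left(271,n{\left(-15 \right)} \right)}} = \frac{\frac{175}{106} - 22191}{2 \cdot 271^{2}} = - \frac{2352071}{106 \cdot 2 \cdot 73441} = - \frac{2352071}{106 \cdot 146882} = \left(- \frac{2352071}{106}\right) \frac{1}{146882} = - \frac{2352071}{15569492}$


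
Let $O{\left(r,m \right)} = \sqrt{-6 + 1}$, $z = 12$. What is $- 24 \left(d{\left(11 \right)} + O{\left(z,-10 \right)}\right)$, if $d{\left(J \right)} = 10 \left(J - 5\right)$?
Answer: $-1440 - 24 i \sqrt{5} \approx -1440.0 - 53.666 i$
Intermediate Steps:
$d{\left(J \right)} = -50 + 10 J$ ($d{\left(J \right)} = 10 \left(-5 + J\right) = -50 + 10 J$)
$O{\left(r,m \right)} = i \sqrt{5}$ ($O{\left(r,m \right)} = \sqrt{-5} = i \sqrt{5}$)
$- 24 \left(d{\left(11 \right)} + O{\left(z,-10 \right)}\right) = - 24 \left(\left(-50 + 10 \cdot 11\right) + i \sqrt{5}\right) = - 24 \left(\left(-50 + 110\right) + i \sqrt{5}\right) = - 24 \left(60 + i \sqrt{5}\right) = -1440 - 24 i \sqrt{5}$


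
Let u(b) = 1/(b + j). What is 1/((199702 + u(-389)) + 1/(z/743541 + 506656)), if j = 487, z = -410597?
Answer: 36918471633302/7372692998905641321 ≈ 5.0075e-6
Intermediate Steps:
u(b) = 1/(487 + b) (u(b) = 1/(b + 487) = 1/(487 + b))
1/((199702 + u(-389)) + 1/(z/743541 + 506656)) = 1/((199702 + 1/(487 - 389)) + 1/(-410597/743541 + 506656)) = 1/((199702 + 1/98) + 1/(-410597*1/743541 + 506656)) = 1/((199702 + 1/98) + 1/(-410597/743541 + 506656)) = 1/(19570797/98 + 1/(376719098299/743541)) = 1/(19570797/98 + 743541/376719098299) = 1/(7372692998905641321/36918471633302) = 36918471633302/7372692998905641321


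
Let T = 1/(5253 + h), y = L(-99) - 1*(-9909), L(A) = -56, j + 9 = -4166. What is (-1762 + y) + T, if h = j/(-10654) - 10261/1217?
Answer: 550234354451603/68005727535 ≈ 8091.0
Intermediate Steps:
j = -4175 (j = -9 - 4166 = -4175)
h = -104239719/12965918 (h = -4175/(-10654) - 10261/1217 = -4175*(-1/10654) - 10261*1/1217 = 4175/10654 - 10261/1217 = -104239719/12965918 ≈ -8.0395)
y = 9853 (y = -56 - 1*(-9909) = -56 + 9909 = 9853)
T = 12965918/68005727535 (T = 1/(5253 - 104239719/12965918) = 1/(68005727535/12965918) = 12965918/68005727535 ≈ 0.00019066)
(-1762 + y) + T = (-1762 + 9853) + 12965918/68005727535 = 8091 + 12965918/68005727535 = 550234354451603/68005727535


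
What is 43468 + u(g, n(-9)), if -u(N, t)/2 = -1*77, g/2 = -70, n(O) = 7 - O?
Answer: 43622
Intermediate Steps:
g = -140 (g = 2*(-70) = -140)
u(N, t) = 154 (u(N, t) = -(-2)*77 = -2*(-77) = 154)
43468 + u(g, n(-9)) = 43468 + 154 = 43622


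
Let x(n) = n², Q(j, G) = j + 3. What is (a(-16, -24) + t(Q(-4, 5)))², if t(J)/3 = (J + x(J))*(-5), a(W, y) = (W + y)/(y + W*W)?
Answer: 25/841 ≈ 0.029727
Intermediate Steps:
Q(j, G) = 3 + j
a(W, y) = (W + y)/(y + W²)
t(J) = -15*J - 15*J² (t(J) = 3*((J + J²)*(-5)) = 3*(-5*J - 5*J²) = -15*J - 15*J²)
(a(-16, -24) + t(Q(-4, 5)))² = ((-16 - 24)/(-24 + (-16)²) + 15*(3 - 4)*(-1 - (3 - 4)))² = (-40/(-24 + 256) + 15*(-1)*(-1 - 1*(-1)))² = (-40/232 + 15*(-1)*(-1 + 1))² = ((1/232)*(-40) + 15*(-1)*0)² = (-5/29 + 0)² = (-5/29)² = 25/841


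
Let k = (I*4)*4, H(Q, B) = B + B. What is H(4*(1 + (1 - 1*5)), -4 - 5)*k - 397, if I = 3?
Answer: -1261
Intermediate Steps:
H(Q, B) = 2*B
k = 48 (k = (3*4)*4 = 12*4 = 48)
H(4*(1 + (1 - 1*5)), -4 - 5)*k - 397 = (2*(-4 - 5))*48 - 397 = (2*(-9))*48 - 397 = -18*48 - 397 = -864 - 397 = -1261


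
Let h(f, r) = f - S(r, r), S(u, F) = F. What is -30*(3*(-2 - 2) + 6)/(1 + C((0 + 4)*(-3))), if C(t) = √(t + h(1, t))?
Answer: 90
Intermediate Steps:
h(f, r) = f - r
C(t) = 1 (C(t) = √(t + (1 - t)) = √1 = 1)
-30*(3*(-2 - 2) + 6)/(1 + C((0 + 4)*(-3))) = -30*(3*(-2 - 2) + 6)/(1 + 1) = -30*(3*(-4) + 6)/2 = -30*(-12 + 6)/2 = -(-180)/2 = -30*(-3) = 90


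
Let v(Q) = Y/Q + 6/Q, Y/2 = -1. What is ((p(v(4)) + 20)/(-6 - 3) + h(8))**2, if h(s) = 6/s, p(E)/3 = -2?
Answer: 841/1296 ≈ 0.64892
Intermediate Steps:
Y = -2 (Y = 2*(-1) = -2)
v(Q) = 4/Q (v(Q) = -2/Q + 6/Q = 4/Q)
p(E) = -6 (p(E) = 3*(-2) = -6)
((p(v(4)) + 20)/(-6 - 3) + h(8))**2 = ((-6 + 20)/(-6 - 3) + 6/8)**2 = (14/(-9) + 6*(1/8))**2 = (14*(-1/9) + 3/4)**2 = (-14/9 + 3/4)**2 = (-29/36)**2 = 841/1296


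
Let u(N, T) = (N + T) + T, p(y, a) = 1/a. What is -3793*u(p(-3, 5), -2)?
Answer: 72067/5 ≈ 14413.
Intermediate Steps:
u(N, T) = N + 2*T
-3793*u(p(-3, 5), -2) = -3793*(1/5 + 2*(-2)) = -3793*(⅕ - 4) = -3793*(-19/5) = 72067/5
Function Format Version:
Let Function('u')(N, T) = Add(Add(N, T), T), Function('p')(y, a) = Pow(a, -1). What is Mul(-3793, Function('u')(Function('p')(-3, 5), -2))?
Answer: Rational(72067, 5) ≈ 14413.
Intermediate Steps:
Function('u')(N, T) = Add(N, Mul(2, T))
Mul(-3793, Function('u')(Function('p')(-3, 5), -2)) = Mul(-3793, Add(Pow(5, -1), Mul(2, -2))) = Mul(-3793, Add(Rational(1, 5), -4)) = Mul(-3793, Rational(-19, 5)) = Rational(72067, 5)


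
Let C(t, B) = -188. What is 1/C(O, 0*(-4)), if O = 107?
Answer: -1/188 ≈ -0.0053191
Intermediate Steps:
1/C(O, 0*(-4)) = 1/(-188) = -1/188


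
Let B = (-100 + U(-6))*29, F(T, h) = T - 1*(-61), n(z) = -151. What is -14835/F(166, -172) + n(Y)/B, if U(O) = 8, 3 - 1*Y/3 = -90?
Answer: -39545503/605636 ≈ -65.296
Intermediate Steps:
Y = 279 (Y = 9 - 3*(-90) = 9 + 270 = 279)
F(T, h) = 61 + T (F(T, h) = T + 61 = 61 + T)
B = -2668 (B = (-100 + 8)*29 = -92*29 = -2668)
-14835/F(166, -172) + n(Y)/B = -14835/(61 + 166) - 151/(-2668) = -14835/227 - 151*(-1/2668) = -14835*1/227 + 151/2668 = -14835/227 + 151/2668 = -39545503/605636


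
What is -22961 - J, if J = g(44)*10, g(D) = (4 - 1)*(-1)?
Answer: -22931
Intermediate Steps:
g(D) = -3 (g(D) = 3*(-1) = -3)
J = -30 (J = -3*10 = -30)
-22961 - J = -22961 - 1*(-30) = -22961 + 30 = -22931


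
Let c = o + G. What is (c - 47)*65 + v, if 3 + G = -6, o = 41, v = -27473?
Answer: -28448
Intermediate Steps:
G = -9 (G = -3 - 6 = -9)
c = 32 (c = 41 - 9 = 32)
(c - 47)*65 + v = (32 - 47)*65 - 27473 = -15*65 - 27473 = -975 - 27473 = -28448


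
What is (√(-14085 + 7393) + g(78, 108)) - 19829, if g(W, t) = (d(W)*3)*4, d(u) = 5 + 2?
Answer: -19745 + 2*I*√1673 ≈ -19745.0 + 81.805*I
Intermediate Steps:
d(u) = 7
g(W, t) = 84 (g(W, t) = (7*3)*4 = 21*4 = 84)
(√(-14085 + 7393) + g(78, 108)) - 19829 = (√(-14085 + 7393) + 84) - 19829 = (√(-6692) + 84) - 19829 = (2*I*√1673 + 84) - 19829 = (84 + 2*I*√1673) - 19829 = -19745 + 2*I*√1673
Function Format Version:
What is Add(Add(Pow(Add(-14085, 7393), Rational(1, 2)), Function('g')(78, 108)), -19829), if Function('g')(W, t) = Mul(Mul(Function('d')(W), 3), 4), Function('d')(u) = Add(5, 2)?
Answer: Add(-19745, Mul(2, I, Pow(1673, Rational(1, 2)))) ≈ Add(-19745., Mul(81.805, I))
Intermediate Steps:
Function('d')(u) = 7
Function('g')(W, t) = 84 (Function('g')(W, t) = Mul(Mul(7, 3), 4) = Mul(21, 4) = 84)
Add(Add(Pow(Add(-14085, 7393), Rational(1, 2)), Function('g')(78, 108)), -19829) = Add(Add(Pow(Add(-14085, 7393), Rational(1, 2)), 84), -19829) = Add(Add(Pow(-6692, Rational(1, 2)), 84), -19829) = Add(Add(Mul(2, I, Pow(1673, Rational(1, 2))), 84), -19829) = Add(Add(84, Mul(2, I, Pow(1673, Rational(1, 2)))), -19829) = Add(-19745, Mul(2, I, Pow(1673, Rational(1, 2))))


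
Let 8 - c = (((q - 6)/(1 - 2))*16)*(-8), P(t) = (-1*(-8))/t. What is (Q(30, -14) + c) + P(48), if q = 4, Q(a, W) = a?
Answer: 1765/6 ≈ 294.17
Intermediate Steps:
P(t) = 8/t
c = 264 (c = 8 - ((4 - 6)/(1 - 2))*16*(-8) = 8 - -2/(-1)*16*(-8) = 8 - -2*(-1)*16*(-8) = 8 - 2*16*(-8) = 8 - 32*(-8) = 8 - 1*(-256) = 8 + 256 = 264)
(Q(30, -14) + c) + P(48) = (30 + 264) + 8/48 = 294 + 8*(1/48) = 294 + ⅙ = 1765/6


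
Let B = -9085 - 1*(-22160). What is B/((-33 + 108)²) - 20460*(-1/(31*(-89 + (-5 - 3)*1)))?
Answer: -97769/21825 ≈ -4.4797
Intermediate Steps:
B = 13075 (B = -9085 + 22160 = 13075)
B/((-33 + 108)²) - 20460*(-1/(31*(-89 + (-5 - 3)*1))) = 13075/((-33 + 108)²) - 20460*(-1/(31*(-89 + (-5 - 3)*1))) = 13075/(75²) - 20460*(-1/(31*(-89 - 8*1))) = 13075/5625 - 20460*(-1/(31*(-89 - 8))) = 13075*(1/5625) - 20460/((-97*(-31))) = 523/225 - 20460/3007 = 523/225 - 20460*1/3007 = 523/225 - 660/97 = -97769/21825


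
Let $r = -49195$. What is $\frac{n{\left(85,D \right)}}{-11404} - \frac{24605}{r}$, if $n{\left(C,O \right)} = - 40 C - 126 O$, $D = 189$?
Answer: $\frac{161938815}{56101978} \approx 2.8865$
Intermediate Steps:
$n{\left(C,O \right)} = - 126 O - 40 C$
$\frac{n{\left(85,D \right)}}{-11404} - \frac{24605}{r} = \frac{\left(-126\right) 189 - 3400}{-11404} - \frac{24605}{-49195} = \left(-23814 - 3400\right) \left(- \frac{1}{11404}\right) - - \frac{4921}{9839} = \left(-27214\right) \left(- \frac{1}{11404}\right) + \frac{4921}{9839} = \frac{13607}{5702} + \frac{4921}{9839} = \frac{161938815}{56101978}$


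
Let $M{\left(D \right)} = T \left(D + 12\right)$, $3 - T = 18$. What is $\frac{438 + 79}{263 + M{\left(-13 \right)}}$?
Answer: $\frac{517}{278} \approx 1.8597$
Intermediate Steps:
$T = -15$ ($T = 3 - 18 = -15$)
$M{\left(D \right)} = -180 - 15 D$ ($M{\left(D \right)} = - 15 \left(D + 12\right) = - 15 \left(12 + D\right) = -180 - 15 D$)
$\frac{438 + 79}{263 + M{\left(-13 \right)}} = \frac{438 + 79}{263 - -15} = \frac{517}{263 + \left(-180 + 195\right)} = \frac{517}{263 + 15} = \frac{517}{278}$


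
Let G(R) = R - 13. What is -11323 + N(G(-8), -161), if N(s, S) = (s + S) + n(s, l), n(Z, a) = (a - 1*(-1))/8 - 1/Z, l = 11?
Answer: -483145/42 ≈ -11503.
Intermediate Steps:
n(Z, a) = ⅛ - 1/Z + a/8 (n(Z, a) = (a + 1)*(⅛) - 1/Z = (1 + a)*(⅛) - 1/Z = (⅛ + a/8) - 1/Z = ⅛ - 1/Z + a/8)
G(R) = -13 + R
N(s, S) = S + s + (-8 + 12*s)/(8*s) (N(s, S) = (s + S) + (-8 + s*(1 + 11))/(8*s) = (S + s) + (-8 + s*12)/(8*s) = (S + s) + (-8 + 12*s)/(8*s) = S + s + (-8 + 12*s)/(8*s))
-11323 + N(G(-8), -161) = -11323 + (3/2 - 161 + (-13 - 8) - 1/(-13 - 8)) = -11323 + (3/2 - 161 - 21 - 1/(-21)) = -11323 + (3/2 - 161 - 21 - 1*(-1/21)) = -11323 + (3/2 - 161 - 21 + 1/21) = -11323 - 7579/42 = -483145/42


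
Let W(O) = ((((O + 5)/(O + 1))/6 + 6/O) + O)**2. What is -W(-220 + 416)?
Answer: -3586951905625/93180409 ≈ -38495.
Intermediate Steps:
W(O) = (O + 6/O + (5 + O)/(6*(1 + O)))**2 (W(O) = ((((5 + O)/(1 + O))*(1/6) + 6/O) + O)**2 = (((5 + O)/(6*(1 + O)) + 6/O) + O)**2 = ((6/O + (5 + O)/(6*(1 + O))) + O)**2 = (O + 6/O + (5 + O)/(6*(1 + O)))**2)
-W(-220 + 416) = -(36 + 6*(-220 + 416)**3 + 7*(-220 + 416)**2 + 41*(-220 + 416))**2/(36*(-220 + 416)**2*(1 + (-220 + 416))**2) = -(36 + 6*196**3 + 7*196**2 + 41*196)**2/(36*196**2*(1 + 196)**2) = -(36 + 6*7529536 + 7*38416 + 8036)**2/(36*38416*197**2) = -(36 + 45177216 + 268912 + 8036)**2/(36*38416*38809) = -45454200**2/(36*38416*38809) = -2066084297640000/(36*38416*38809) = -1*3586951905625/93180409 = -3586951905625/93180409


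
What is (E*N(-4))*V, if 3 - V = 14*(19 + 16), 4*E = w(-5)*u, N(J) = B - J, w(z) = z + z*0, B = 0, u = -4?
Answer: -9740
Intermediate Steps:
w(z) = z (w(z) = z + 0 = z)
N(J) = -J (N(J) = 0 - J = -J)
E = 5 (E = (-5*(-4))/4 = (¼)*20 = 5)
V = -487 (V = 3 - 14*(19 + 16) = 3 - 14*35 = 3 - 1*490 = 3 - 490 = -487)
(E*N(-4))*V = (5*(-1*(-4)))*(-487) = (5*4)*(-487) = 20*(-487) = -9740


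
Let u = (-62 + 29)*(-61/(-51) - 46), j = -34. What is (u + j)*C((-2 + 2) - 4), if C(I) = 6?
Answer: 147342/17 ≈ 8667.2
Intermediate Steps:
u = 25135/17 (u = -33*(-61*(-1/51) - 46) = -33*(61/51 - 46) = -33*(-2285/51) = 25135/17 ≈ 1478.5)
(u + j)*C((-2 + 2) - 4) = (25135/17 - 34)*6 = (24557/17)*6 = 147342/17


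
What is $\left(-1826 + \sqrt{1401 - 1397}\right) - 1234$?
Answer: $-3058$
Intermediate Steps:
$\left(-1826 + \sqrt{1401 - 1397}\right) - 1234 = \left(-1826 + \sqrt{4}\right) - 1234 = \left(-1826 + 2\right) - 1234 = -1824 - 1234 = -3058$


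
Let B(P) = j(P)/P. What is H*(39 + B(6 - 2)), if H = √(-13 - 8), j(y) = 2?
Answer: 79*I*√21/2 ≈ 181.01*I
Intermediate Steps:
H = I*√21 (H = √(-21) = I*√21 ≈ 4.5826*I)
B(P) = 2/P
H*(39 + B(6 - 2)) = (I*√21)*(39 + 2/(6 - 2)) = (I*√21)*(39 + 2/4) = (I*√21)*(39 + 2*(¼)) = (I*√21)*(39 + ½) = (I*√21)*(79/2) = 79*I*√21/2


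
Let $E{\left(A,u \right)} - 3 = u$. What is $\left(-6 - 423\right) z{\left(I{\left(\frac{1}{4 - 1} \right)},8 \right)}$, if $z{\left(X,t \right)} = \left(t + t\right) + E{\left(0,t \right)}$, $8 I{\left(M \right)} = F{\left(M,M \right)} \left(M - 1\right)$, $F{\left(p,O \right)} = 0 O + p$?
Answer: $-11583$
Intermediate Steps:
$E{\left(A,u \right)} = 3 + u$
$F{\left(p,O \right)} = p$ ($F{\left(p,O \right)} = 0 + p = p$)
$I{\left(M \right)} = \frac{M \left(-1 + M\right)}{8}$ ($I{\left(M \right)} = \frac{M \left(M - 1\right)}{8} = \frac{M \left(-1 + M\right)}{8}$)
$z{\left(X,t \right)} = 3 + 3 t$ ($z{\left(X,t \right)} = \left(t + t\right) + \left(3 + t\right) = 2 t + \left(3 + t\right) = 3 + 3 t$)
$\left(-6 - 423\right) z{\left(I{\left(\frac{1}{4 - 1} \right)},8 \right)} = \left(-6 - 423\right) \left(3 + 3 \cdot 8\right) = - 429 \left(3 + 24\right) = \left(-429\right) 27 = -11583$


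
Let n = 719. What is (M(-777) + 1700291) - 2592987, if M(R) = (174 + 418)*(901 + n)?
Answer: 66344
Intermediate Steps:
M(R) = 959040 (M(R) = (174 + 418)*(901 + 719) = 592*1620 = 959040)
(M(-777) + 1700291) - 2592987 = (959040 + 1700291) - 2592987 = 2659331 - 2592987 = 66344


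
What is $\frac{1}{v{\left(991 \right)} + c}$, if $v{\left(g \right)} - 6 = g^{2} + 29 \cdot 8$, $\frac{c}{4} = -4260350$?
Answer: $- \frac{1}{16059081} \approx -6.227 \cdot 10^{-8}$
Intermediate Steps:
$c = -17041400$ ($c = 4 \left(-4260350\right) = -17041400$)
$v{\left(g \right)} = 238 + g^{2}$ ($v{\left(g \right)} = 6 + \left(g^{2} + 29 \cdot 8\right) = 6 + \left(g^{2} + 232\right) = 6 + \left(232 + g^{2}\right) = 238 + g^{2}$)
$\frac{1}{v{\left(991 \right)} + c} = \frac{1}{\left(238 + 991^{2}\right) - 17041400} = \frac{1}{\left(238 + 982081\right) - 17041400} = \frac{1}{982319 - 17041400} = \frac{1}{-16059081} = - \frac{1}{16059081}$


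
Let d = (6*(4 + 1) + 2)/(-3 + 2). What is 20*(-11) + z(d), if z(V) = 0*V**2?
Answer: -220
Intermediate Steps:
d = -32 (d = (6*5 + 2)/(-1) = (30 + 2)*(-1) = 32*(-1) = -32)
z(V) = 0
20*(-11) + z(d) = 20*(-11) + 0 = -220 + 0 = -220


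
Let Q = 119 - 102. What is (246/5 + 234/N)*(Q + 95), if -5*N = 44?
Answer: 139272/55 ≈ 2532.2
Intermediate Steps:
N = -44/5 (N = -⅕*44 = -44/5 ≈ -8.8000)
Q = 17
(246/5 + 234/N)*(Q + 95) = (246/5 + 234/(-44/5))*(17 + 95) = (246*(⅕) + 234*(-5/44))*112 = (246/5 - 585/22)*112 = (2487/110)*112 = 139272/55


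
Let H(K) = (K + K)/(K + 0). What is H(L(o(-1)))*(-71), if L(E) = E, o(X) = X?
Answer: -142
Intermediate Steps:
H(K) = 2 (H(K) = (2*K)/K = 2)
H(L(o(-1)))*(-71) = 2*(-71) = -142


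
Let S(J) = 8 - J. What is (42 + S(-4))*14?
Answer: 756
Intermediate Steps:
(42 + S(-4))*14 = (42 + (8 - 1*(-4)))*14 = (42 + (8 + 4))*14 = (42 + 12)*14 = 54*14 = 756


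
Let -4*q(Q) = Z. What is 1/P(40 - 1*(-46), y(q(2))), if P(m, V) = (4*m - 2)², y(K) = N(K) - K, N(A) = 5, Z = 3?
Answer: 1/116964 ≈ 8.5496e-6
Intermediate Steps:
q(Q) = -¾ (q(Q) = -¼*3 = -¾)
y(K) = 5 - K
P(m, V) = (-2 + 4*m)²
1/P(40 - 1*(-46), y(q(2))) = 1/(4*(-1 + 2*(40 - 1*(-46)))²) = 1/(4*(-1 + 2*(40 + 46))²) = 1/(4*(-1 + 2*86)²) = 1/(4*(-1 + 172)²) = 1/(4*171²) = 1/(4*29241) = 1/116964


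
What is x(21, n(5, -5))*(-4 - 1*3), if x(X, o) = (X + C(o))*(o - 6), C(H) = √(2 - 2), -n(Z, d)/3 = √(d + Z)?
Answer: 882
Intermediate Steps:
n(Z, d) = -3*√(Z + d) (n(Z, d) = -3*√(d + Z) = -3*√(Z + d))
C(H) = 0 (C(H) = √0 = 0)
x(X, o) = X*(-6 + o) (x(X, o) = (X + 0)*(o - 6) = X*(-6 + o))
x(21, n(5, -5))*(-4 - 1*3) = (21*(-6 - 3*√(5 - 5)))*(-4 - 1*3) = (21*(-6 - 3*√0))*(-4 - 3) = (21*(-6 - 3*0))*(-7) = (21*(-6 + 0))*(-7) = (21*(-6))*(-7) = -126*(-7) = 882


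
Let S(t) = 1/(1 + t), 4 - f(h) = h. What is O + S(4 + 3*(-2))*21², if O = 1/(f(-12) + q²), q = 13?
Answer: -81584/185 ≈ -440.99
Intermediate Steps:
f(h) = 4 - h
O = 1/185 (O = 1/((4 - 1*(-12)) + 13²) = 1/((4 + 12) + 169) = 1/(16 + 169) = 1/185 ≈ 0.0054054)
O + S(4 + 3*(-2))*21² = 1/185 + 21²/(1 + (4 + 3*(-2))) = 1/185 + 441/(1 + (4 - 6)) = 1/185 + 441/(1 - 2) = 1/185 + 441/(-1) = 1/185 - 1*441 = 1/185 - 441 = -81584/185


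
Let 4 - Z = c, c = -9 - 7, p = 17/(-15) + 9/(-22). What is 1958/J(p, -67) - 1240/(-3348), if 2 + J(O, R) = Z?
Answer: 2947/27 ≈ 109.15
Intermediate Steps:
p = -509/330 (p = 17*(-1/15) + 9*(-1/22) = -17/15 - 9/22 = -509/330 ≈ -1.5424)
c = -16
Z = 20 (Z = 4 - 1*(-16) = 4 + 16 = 20)
J(O, R) = 18 (J(O, R) = -2 + 20 = 18)
1958/J(p, -67) - 1240/(-3348) = 1958/18 - 1240/(-3348) = 1958*(1/18) - 1240*(-1/3348) = 979/9 + 10/27 = 2947/27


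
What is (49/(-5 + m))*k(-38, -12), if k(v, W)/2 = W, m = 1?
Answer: 294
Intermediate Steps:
k(v, W) = 2*W
(49/(-5 + m))*k(-38, -12) = (49/(-5 + 1))*(2*(-12)) = (49/(-4))*(-24) = (49*(-¼))*(-24) = -49/4*(-24) = 294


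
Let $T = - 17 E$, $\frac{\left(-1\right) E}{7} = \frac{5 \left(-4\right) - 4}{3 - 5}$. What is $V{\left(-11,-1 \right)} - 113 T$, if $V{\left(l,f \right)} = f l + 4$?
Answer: $-161349$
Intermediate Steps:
$V{\left(l,f \right)} = 4 + f l$
$E = -84$ ($E = - 7 \frac{5 \left(-4\right) - 4}{3 - 5} = - 7 \frac{-20 - 4}{-2} = - 7 \left(\left(-24\right) \left(- \frac{1}{2}\right)\right) = \left(-7\right) 12 = -84$)
$T = 1428$ ($T = \left(-17\right) \left(-84\right) = 1428$)
$V{\left(-11,-1 \right)} - 113 T = \left(4 - -11\right) - 161364 = \left(4 + 11\right) - 161364 = 15 - 161364 = -161349$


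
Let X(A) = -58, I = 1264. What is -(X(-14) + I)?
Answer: -1206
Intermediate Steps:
-(X(-14) + I) = -(-58 + 1264) = -1*1206 = -1206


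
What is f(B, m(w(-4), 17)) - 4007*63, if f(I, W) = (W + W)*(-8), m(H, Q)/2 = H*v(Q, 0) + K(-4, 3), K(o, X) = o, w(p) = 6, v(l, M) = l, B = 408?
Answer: -255577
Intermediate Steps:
m(H, Q) = -8 + 2*H*Q (m(H, Q) = 2*(H*Q - 4) = 2*(-4 + H*Q) = -8 + 2*H*Q)
f(I, W) = -16*W (f(I, W) = (2*W)*(-8) = -16*W)
f(B, m(w(-4), 17)) - 4007*63 = -16*(-8 + 2*6*17) - 4007*63 = -16*(-8 + 204) - 1*252441 = -16*196 - 252441 = -3136 - 252441 = -255577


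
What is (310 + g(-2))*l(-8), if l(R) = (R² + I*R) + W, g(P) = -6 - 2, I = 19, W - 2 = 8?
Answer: -23556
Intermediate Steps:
W = 10 (W = 2 + 8 = 10)
g(P) = -8
l(R) = 10 + R² + 19*R (l(R) = (R² + 19*R) + 10 = 10 + R² + 19*R)
(310 + g(-2))*l(-8) = (310 - 8)*(10 + (-8)² + 19*(-8)) = 302*(10 + 64 - 152) = 302*(-78) = -23556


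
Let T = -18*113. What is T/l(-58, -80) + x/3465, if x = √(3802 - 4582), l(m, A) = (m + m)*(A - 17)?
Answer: -1017/5626 + 2*I*√195/3465 ≈ -0.18077 + 0.0080602*I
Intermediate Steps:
l(m, A) = 2*m*(-17 + A) (l(m, A) = (2*m)*(-17 + A) = 2*m*(-17 + A))
x = 2*I*√195 (x = √(-780) = 2*I*√195 ≈ 27.928*I)
T = -2034
T/l(-58, -80) + x/3465 = -2034*(-1/(116*(-17 - 80))) + (2*I*√195)/3465 = -2034/(2*(-58)*(-97)) + (2*I*√195)*(1/3465) = -2034/11252 + 2*I*√195/3465 = -2034*1/11252 + 2*I*√195/3465 = -1017/5626 + 2*I*√195/3465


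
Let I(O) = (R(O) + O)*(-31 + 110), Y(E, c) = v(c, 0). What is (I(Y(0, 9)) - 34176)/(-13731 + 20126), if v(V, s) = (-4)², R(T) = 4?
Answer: -32596/6395 ≈ -5.0971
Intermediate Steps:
v(V, s) = 16
Y(E, c) = 16
I(O) = 316 + 79*O (I(O) = (4 + O)*(-31 + 110) = (4 + O)*79 = 316 + 79*O)
(I(Y(0, 9)) - 34176)/(-13731 + 20126) = ((316 + 79*16) - 34176)/(-13731 + 20126) = ((316 + 1264) - 34176)/6395 = (1580 - 34176)*(1/6395) = -32596*1/6395 = -32596/6395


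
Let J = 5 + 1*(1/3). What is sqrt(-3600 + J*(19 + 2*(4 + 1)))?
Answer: 4*I*sqrt(1938)/3 ≈ 58.697*I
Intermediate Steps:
J = 16/3 (J = 5 + 1*(1*(1/3)) = 5 + 1*(1/3) = 5 + 1/3 = 16/3 ≈ 5.3333)
sqrt(-3600 + J*(19 + 2*(4 + 1))) = sqrt(-3600 + 16*(19 + 2*(4 + 1))/3) = sqrt(-3600 + 16*(19 + 2*5)/3) = sqrt(-3600 + 16*(19 + 10)/3) = sqrt(-3600 + (16/3)*29) = sqrt(-3600 + 464/3) = sqrt(-10336/3) = 4*I*sqrt(1938)/3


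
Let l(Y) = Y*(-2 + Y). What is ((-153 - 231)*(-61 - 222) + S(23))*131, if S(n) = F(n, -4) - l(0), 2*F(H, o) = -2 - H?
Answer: 28468789/2 ≈ 1.4234e+7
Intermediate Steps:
F(H, o) = -1 - H/2 (F(H, o) = (-2 - H)/2 = -1 - H/2)
S(n) = -1 - n/2 (S(n) = (-1 - n/2) - 0*(-2 + 0) = (-1 - n/2) - 0*(-2) = (-1 - n/2) - 1*0 = (-1 - n/2) + 0 = -1 - n/2)
((-153 - 231)*(-61 - 222) + S(23))*131 = ((-153 - 231)*(-61 - 222) + (-1 - ½*23))*131 = (-384*(-283) + (-1 - 23/2))*131 = (108672 - 25/2)*131 = (217319/2)*131 = 28468789/2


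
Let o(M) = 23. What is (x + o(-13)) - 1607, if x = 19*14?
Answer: -1318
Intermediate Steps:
x = 266
(x + o(-13)) - 1607 = (266 + 23) - 1607 = 289 - 1607 = -1318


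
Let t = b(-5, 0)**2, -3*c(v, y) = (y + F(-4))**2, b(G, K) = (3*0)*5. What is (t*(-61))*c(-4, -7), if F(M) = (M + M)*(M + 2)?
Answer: 0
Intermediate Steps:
F(M) = 2*M*(2 + M) (F(M) = (2*M)*(2 + M) = 2*M*(2 + M))
b(G, K) = 0 (b(G, K) = 0*5 = 0)
c(v, y) = -(16 + y)**2/3 (c(v, y) = -(y + 2*(-4)*(2 - 4))**2/3 = -(y + 2*(-4)*(-2))**2/3 = -(y + 16)**2/3 = -(16 + y)**2/3)
t = 0 (t = 0**2 = 0)
(t*(-61))*c(-4, -7) = (0*(-61))*(-(16 - 7)**2/3) = 0*(-1/3*9**2) = 0*(-1/3*81) = 0*(-27) = 0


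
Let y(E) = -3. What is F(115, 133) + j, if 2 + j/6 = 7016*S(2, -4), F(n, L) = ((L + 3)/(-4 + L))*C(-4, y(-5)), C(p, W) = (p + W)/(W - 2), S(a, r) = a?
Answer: 54297052/645 ≈ 84182.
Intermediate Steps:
C(p, W) = (W + p)/(-2 + W)
F(n, L) = 7*(3 + L)/(5*(-4 + L)) (F(n, L) = ((L + 3)/(-4 + L))*((-3 - 4)/(-2 - 3)) = ((3 + L)/(-4 + L))*(-7/(-5)) = ((3 + L)/(-4 + L))*(-⅕*(-7)) = ((3 + L)/(-4 + L))*(7/5) = 7*(3 + L)/(5*(-4 + L)))
j = 84180 (j = -12 + 6*(7016*2) = -12 + 6*14032 = -12 + 84192 = 84180)
F(115, 133) + j = 7*(3 + 133)/(5*(-4 + 133)) + 84180 = (7/5)*136/129 + 84180 = (7/5)*(1/129)*136 + 84180 = 952/645 + 84180 = 54297052/645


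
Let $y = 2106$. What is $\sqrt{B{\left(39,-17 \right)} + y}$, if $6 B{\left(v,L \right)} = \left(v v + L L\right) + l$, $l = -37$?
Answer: $\frac{\sqrt{9606}}{2} \approx 49.005$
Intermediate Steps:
$B{\left(v,L \right)} = - \frac{37}{6} + \frac{L^{2}}{6} + \frac{v^{2}}{6}$ ($B{\left(v,L \right)} = \frac{\left(v v + L L\right) - 37}{6} = \frac{\left(v^{2} + L^{2}\right) - 37}{6} = \frac{\left(L^{2} + v^{2}\right) - 37}{6} = \frac{-37 + L^{2} + v^{2}}{6} = - \frac{37}{6} + \frac{L^{2}}{6} + \frac{v^{2}}{6}$)
$\sqrt{B{\left(39,-17 \right)} + y} = \sqrt{\left(- \frac{37}{6} + \frac{\left(-17\right)^{2}}{6} + \frac{39^{2}}{6}\right) + 2106} = \sqrt{\left(- \frac{37}{6} + \frac{1}{6} \cdot 289 + \frac{1}{6} \cdot 1521\right) + 2106} = \sqrt{\left(- \frac{37}{6} + \frac{289}{6} + \frac{507}{2}\right) + 2106} = \sqrt{\frac{591}{2} + 2106} = \sqrt{\frac{4803}{2}} = \frac{\sqrt{9606}}{2}$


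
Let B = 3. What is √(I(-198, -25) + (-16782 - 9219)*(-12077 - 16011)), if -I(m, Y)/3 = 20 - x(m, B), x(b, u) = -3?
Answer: √730316019 ≈ 27024.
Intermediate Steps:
I(m, Y) = -69 (I(m, Y) = -3*(20 - 1*(-3)) = -3*(20 + 3) = -3*23 = -69)
√(I(-198, -25) + (-16782 - 9219)*(-12077 - 16011)) = √(-69 + (-16782 - 9219)*(-12077 - 16011)) = √(-69 - 26001*(-28088)) = √(-69 + 730316088) = √730316019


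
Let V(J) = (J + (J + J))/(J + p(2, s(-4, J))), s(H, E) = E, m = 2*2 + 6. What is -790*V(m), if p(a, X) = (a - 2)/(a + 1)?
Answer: -2370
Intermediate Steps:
m = 10 (m = 4 + 6 = 10)
p(a, X) = (-2 + a)/(1 + a)
V(J) = 3 (V(J) = (J + (J + J))/(J + (-2 + 2)/(1 + 2)) = (J + 2*J)/(J + 0/3) = (3*J)/(J + (⅓)*0) = (3*J)/(J + 0) = (3*J)/J = 3)
-790*V(m) = -790*3 = -2370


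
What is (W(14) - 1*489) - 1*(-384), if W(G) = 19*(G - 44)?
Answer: -675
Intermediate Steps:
W(G) = -836 + 19*G (W(G) = 19*(-44 + G) = -836 + 19*G)
(W(14) - 1*489) - 1*(-384) = ((-836 + 19*14) - 1*489) - 1*(-384) = ((-836 + 266) - 489) + 384 = (-570 - 489) + 384 = -1059 + 384 = -675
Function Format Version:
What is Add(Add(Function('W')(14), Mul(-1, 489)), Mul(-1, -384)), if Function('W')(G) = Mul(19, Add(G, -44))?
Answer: -675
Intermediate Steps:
Function('W')(G) = Add(-836, Mul(19, G)) (Function('W')(G) = Mul(19, Add(-44, G)) = Add(-836, Mul(19, G)))
Add(Add(Function('W')(14), Mul(-1, 489)), Mul(-1, -384)) = Add(Add(Add(-836, Mul(19, 14)), Mul(-1, 489)), Mul(-1, -384)) = Add(Add(Add(-836, 266), -489), 384) = Add(Add(-570, -489), 384) = Add(-1059, 384) = -675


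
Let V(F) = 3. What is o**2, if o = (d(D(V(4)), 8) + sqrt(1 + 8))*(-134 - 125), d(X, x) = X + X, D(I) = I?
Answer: 5433561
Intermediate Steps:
d(X, x) = 2*X
o = -2331 (o = (2*3 + sqrt(1 + 8))*(-134 - 125) = (6 + sqrt(9))*(-259) = (6 + 3)*(-259) = 9*(-259) = -2331)
o**2 = (-2331)**2 = 5433561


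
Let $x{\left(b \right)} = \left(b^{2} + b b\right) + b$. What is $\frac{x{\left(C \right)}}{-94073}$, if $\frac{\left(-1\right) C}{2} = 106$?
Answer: $- \frac{89676}{94073} \approx -0.95326$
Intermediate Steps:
$C = -212$ ($C = \left(-2\right) 106 = -212$)
$x{\left(b \right)} = b + 2 b^{2}$ ($x{\left(b \right)} = \left(b^{2} + b^{2}\right) + b = 2 b^{2} + b = b + 2 b^{2}$)
$\frac{x{\left(C \right)}}{-94073} = \frac{\left(-212\right) \left(1 + 2 \left(-212\right)\right)}{-94073} = - 212 \left(1 - 424\right) \left(- \frac{1}{94073}\right) = \left(-212\right) \left(-423\right) \left(- \frac{1}{94073}\right) = 89676 \left(- \frac{1}{94073}\right) = - \frac{89676}{94073}$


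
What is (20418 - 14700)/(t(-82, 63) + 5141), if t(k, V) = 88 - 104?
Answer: 5718/5125 ≈ 1.1157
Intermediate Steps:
t(k, V) = -16
(20418 - 14700)/(t(-82, 63) + 5141) = (20418 - 14700)/(-16 + 5141) = 5718/5125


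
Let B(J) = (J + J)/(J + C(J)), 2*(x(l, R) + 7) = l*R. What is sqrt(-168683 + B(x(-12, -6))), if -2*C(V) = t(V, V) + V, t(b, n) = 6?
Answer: I*sqrt(89230639)/23 ≈ 410.7*I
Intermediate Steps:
x(l, R) = -7 + R*l/2 (x(l, R) = -7 + (l*R)/2 = -7 + (R*l)/2 = -7 + R*l/2)
C(V) = -3 - V/2 (C(V) = -(6 + V)/2 = -3 - V/2)
B(J) = 2*J/(-3 + J/2) (B(J) = (J + J)/(J + (-3 - J/2)) = (2*J)/(-3 + J/2) = 2*J/(-3 + J/2))
sqrt(-168683 + B(x(-12, -6))) = sqrt(-168683 + 4*(-7 + (1/2)*(-6)*(-12))/(-6 + (-7 + (1/2)*(-6)*(-12)))) = sqrt(-168683 + 4*(-7 + 36)/(-6 + (-7 + 36))) = sqrt(-168683 + 4*29/(-6 + 29)) = sqrt(-168683 + 4*29/23) = sqrt(-168683 + 4*29*(1/23)) = sqrt(-168683 + 116/23) = sqrt(-3879593/23) = I*sqrt(89230639)/23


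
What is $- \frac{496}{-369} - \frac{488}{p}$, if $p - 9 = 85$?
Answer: $- \frac{66724}{17343} \approx -3.8473$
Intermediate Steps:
$p = 94$ ($p = 9 + 85 = 94$)
$- \frac{496}{-369} - \frac{488}{p} = - \frac{496}{-369} - \frac{488}{94} = \left(-496\right) \left(- \frac{1}{369}\right) - \frac{244}{47} = \frac{496}{369} - \frac{244}{47} = - \frac{66724}{17343}$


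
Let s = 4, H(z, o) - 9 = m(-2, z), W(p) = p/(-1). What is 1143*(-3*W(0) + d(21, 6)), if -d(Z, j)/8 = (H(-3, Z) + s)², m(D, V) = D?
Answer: -1106424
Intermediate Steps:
W(p) = -p (W(p) = p*(-1) = -p)
H(z, o) = 7 (H(z, o) = 9 - 2 = 7)
d(Z, j) = -968 (d(Z, j) = -8*(7 + 4)² = -8*11² = -8*121 = -968)
1143*(-3*W(0) + d(21, 6)) = 1143*(-(-3)*0 - 968) = 1143*(-3*0 - 968) = 1143*(0 - 968) = 1143*(-968) = -1106424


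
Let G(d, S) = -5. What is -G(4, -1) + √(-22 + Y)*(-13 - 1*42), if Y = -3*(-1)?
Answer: 5 - 55*I*√19 ≈ 5.0 - 239.74*I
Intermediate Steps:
Y = 3
-G(4, -1) + √(-22 + Y)*(-13 - 1*42) = -1*(-5) + √(-22 + 3)*(-13 - 1*42) = 5 + √(-19)*(-13 - 42) = 5 + (I*√19)*(-55) = 5 - 55*I*√19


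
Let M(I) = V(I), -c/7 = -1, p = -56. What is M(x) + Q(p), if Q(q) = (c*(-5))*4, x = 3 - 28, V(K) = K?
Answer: -165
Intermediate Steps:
c = 7 (c = -7*(-1) = 7)
x = -25
M(I) = I
Q(q) = -140 (Q(q) = (7*(-5))*4 = -35*4 = -140)
M(x) + Q(p) = -25 - 140 = -165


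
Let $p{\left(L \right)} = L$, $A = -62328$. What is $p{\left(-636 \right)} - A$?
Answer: $61692$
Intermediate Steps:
$p{\left(-636 \right)} - A = -636 - -62328 = -636 + 62328 = 61692$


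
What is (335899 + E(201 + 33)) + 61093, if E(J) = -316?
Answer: 396676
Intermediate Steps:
(335899 + E(201 + 33)) + 61093 = (335899 - 316) + 61093 = 335583 + 61093 = 396676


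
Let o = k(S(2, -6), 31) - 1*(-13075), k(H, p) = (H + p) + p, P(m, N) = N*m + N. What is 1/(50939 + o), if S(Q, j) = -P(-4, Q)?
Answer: 1/64082 ≈ 1.5605e-5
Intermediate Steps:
P(m, N) = N + N*m
S(Q, j) = 3*Q (S(Q, j) = -Q*(1 - 4) = -Q*(-3) = -(-3)*Q = 3*Q)
k(H, p) = H + 2*p
o = 13143 (o = (3*2 + 2*31) - 1*(-13075) = (6 + 62) + 13075 = 68 + 13075 = 13143)
1/(50939 + o) = 1/(50939 + 13143) = 1/64082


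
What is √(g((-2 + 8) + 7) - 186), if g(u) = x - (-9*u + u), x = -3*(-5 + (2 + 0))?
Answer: I*√73 ≈ 8.544*I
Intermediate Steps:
x = 9 (x = -3*(-5 + 2) = -3*(-3) = 9)
g(u) = 9 + 8*u (g(u) = 9 - (-9*u + u) = 9 - (-8)*u = 9 + 8*u)
√(g((-2 + 8) + 7) - 186) = √((9 + 8*((-2 + 8) + 7)) - 186) = √((9 + 8*(6 + 7)) - 186) = √((9 + 8*13) - 186) = √((9 + 104) - 186) = √(113 - 186) = √(-73) = I*√73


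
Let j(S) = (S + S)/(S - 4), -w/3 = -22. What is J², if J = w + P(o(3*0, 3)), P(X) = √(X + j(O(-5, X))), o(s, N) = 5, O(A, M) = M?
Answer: (66 + √15)² ≈ 4882.2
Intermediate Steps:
w = 66 (w = -3*(-22) = 66)
j(S) = 2*S/(-4 + S) (j(S) = (2*S)/(-4 + S) = 2*S/(-4 + S))
P(X) = √(X + 2*X/(-4 + X))
J = 66 + √15 (J = 66 + √(5*(-2 + 5)/(-4 + 5)) = 66 + √(5*3/1) = 66 + √(5*1*3) = 66 + √15 ≈ 69.873)
J² = (66 + √15)²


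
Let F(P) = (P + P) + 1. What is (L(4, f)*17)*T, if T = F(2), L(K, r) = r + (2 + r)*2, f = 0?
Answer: 340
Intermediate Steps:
F(P) = 1 + 2*P (F(P) = 2*P + 1 = 1 + 2*P)
L(K, r) = 4 + 3*r (L(K, r) = r + (4 + 2*r) = 4 + 3*r)
T = 5 (T = 1 + 2*2 = 1 + 4 = 5)
(L(4, f)*17)*T = ((4 + 3*0)*17)*5 = ((4 + 0)*17)*5 = (4*17)*5 = 68*5 = 340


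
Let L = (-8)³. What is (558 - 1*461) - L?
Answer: 609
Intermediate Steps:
L = -512
(558 - 1*461) - L = (558 - 1*461) - 1*(-512) = (558 - 461) + 512 = 97 + 512 = 609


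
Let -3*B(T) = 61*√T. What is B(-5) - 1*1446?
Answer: -1446 - 61*I*√5/3 ≈ -1446.0 - 45.467*I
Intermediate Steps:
B(T) = -61*√T/3
B(-5) - 1*1446 = -61*I*√5/3 - 1*1446 = -61*I*√5/3 - 1446 = -1446 - 61*I*√5/3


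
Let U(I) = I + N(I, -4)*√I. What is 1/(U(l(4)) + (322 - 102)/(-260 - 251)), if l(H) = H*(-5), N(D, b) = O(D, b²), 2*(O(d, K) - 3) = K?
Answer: -266742/37045321 - 2872331*I*√5/370453210 ≈ -0.0072004 - 0.017337*I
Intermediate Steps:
O(d, K) = 3 + K/2
N(D, b) = 3 + b²/2
l(H) = -5*H
U(I) = I + 11*√I (U(I) = I + (3 + (½)*(-4)²)*√I = I + (3 + (½)*16)*√I = I + (3 + 8)*√I = I + 11*√I)
1/(U(l(4)) + (322 - 102)/(-260 - 251)) = 1/((-5*4 + 11*√(-5*4)) + (322 - 102)/(-260 - 251)) = 1/((-20 + 11*√(-20)) + 220/(-511)) = 1/((-20 + 11*(2*I*√5)) + 220*(-1/511)) = 1/((-20 + 22*I*√5) - 220/511) = 1/(-10440/511 + 22*I*√5)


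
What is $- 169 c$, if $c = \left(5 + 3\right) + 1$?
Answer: $-1521$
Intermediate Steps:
$c = 9$ ($c = 8 + 1 = 9$)
$- 169 c = \left(-169\right) 9 = -1521$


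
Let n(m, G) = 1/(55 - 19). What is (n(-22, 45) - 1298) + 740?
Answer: -20087/36 ≈ -557.97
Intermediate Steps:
n(m, G) = 1/36
(n(-22, 45) - 1298) + 740 = (1/36 - 1298) + 740 = -46727/36 + 740 = -20087/36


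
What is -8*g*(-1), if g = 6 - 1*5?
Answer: 8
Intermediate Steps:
g = 1 (g = 6 - 5 = 1)
-8*g*(-1) = -8*1*(-1) = -8*(-1) = 8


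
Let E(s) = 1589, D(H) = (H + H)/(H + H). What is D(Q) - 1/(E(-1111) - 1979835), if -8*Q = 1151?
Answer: 1978247/1978246 ≈ 1.0000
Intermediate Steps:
Q = -1151/8 (Q = -1/8*1151 = -1151/8 ≈ -143.88)
D(H) = 1 (D(H) = (2*H)/((2*H)) = (2*H)*(1/(2*H)) = 1)
D(Q) - 1/(E(-1111) - 1979835) = 1 - 1/(1589 - 1979835) = 1 - 1/(-1978246) = 1 - 1*(-1/1978246) = 1 + 1/1978246 = 1978247/1978246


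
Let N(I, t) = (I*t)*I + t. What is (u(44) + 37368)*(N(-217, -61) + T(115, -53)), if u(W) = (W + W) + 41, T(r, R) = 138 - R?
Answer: -107702595603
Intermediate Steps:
u(W) = 41 + 2*W (u(W) = 2*W + 41 = 41 + 2*W)
N(I, t) = t + t*I**2 (N(I, t) = t*I**2 + t = t + t*I**2)
(u(44) + 37368)*(N(-217, -61) + T(115, -53)) = ((41 + 2*44) + 37368)*(-61*(1 + (-217)**2) + (138 - 1*(-53))) = ((41 + 88) + 37368)*(-61*(1 + 47089) + (138 + 53)) = (129 + 37368)*(-61*47090 + 191) = 37497*(-2872490 + 191) = 37497*(-2872299) = -107702595603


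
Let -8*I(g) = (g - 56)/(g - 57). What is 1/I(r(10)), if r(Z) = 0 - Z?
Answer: -268/33 ≈ -8.1212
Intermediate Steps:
r(Z) = -Z
I(g) = -(-56 + g)/(8*(-57 + g)) (I(g) = -(g - 56)/(8*(g - 57)) = -(-56 + g)/(8*(-57 + g)))
1/I(r(10)) = 1/((56 - (-1)*10)/(8*(-57 - 1*10))) = 1/((56 - 1*(-10))/(8*(-57 - 10))) = 1/((1/8)*(56 + 10)/(-67)) = 1/((1/8)*(-1/67)*66) = 1/(-33/268) = -268/33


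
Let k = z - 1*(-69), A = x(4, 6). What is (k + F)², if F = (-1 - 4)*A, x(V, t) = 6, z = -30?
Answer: 81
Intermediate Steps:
A = 6
k = 39 (k = -30 - 1*(-69) = -30 + 69 = 39)
F = -30 (F = (-1 - 4)*6 = -5*6 = -30)
(k + F)² = (39 - 30)² = 9² = 81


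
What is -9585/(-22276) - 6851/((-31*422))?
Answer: 4483933/4700236 ≈ 0.95398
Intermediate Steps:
-9585/(-22276) - 6851/((-31*422)) = -9585*(-1/22276) - 6851/(-13082) = 9585/22276 - 6851*(-1/13082) = 9585/22276 + 221/422 = 4483933/4700236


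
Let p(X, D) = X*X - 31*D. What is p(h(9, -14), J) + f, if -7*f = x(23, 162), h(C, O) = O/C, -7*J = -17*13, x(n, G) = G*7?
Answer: -645413/567 ≈ -1138.3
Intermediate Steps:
x(n, G) = 7*G
J = 221/7 (J = -(-17)*13/7 = -1/7*(-221) = 221/7 ≈ 31.571)
p(X, D) = X**2 - 31*D
f = -162 ≈ -162.00
p(h(9, -14), J) + f = ((-14/9)**2 - 31*221/7) - 162 = ((-14*1/9)**2 - 6851/7) - 162 = ((-14/9)**2 - 6851/7) - 162 = (196/81 - 6851/7) - 162 = -553559/567 - 162 = -645413/567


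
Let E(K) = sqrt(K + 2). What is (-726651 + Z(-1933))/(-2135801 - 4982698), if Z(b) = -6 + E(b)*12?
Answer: 242219/2372833 - 4*I*sqrt(1931)/2372833 ≈ 0.10208 - 7.4077e-5*I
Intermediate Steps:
E(K) = sqrt(2 + K)
Z(b) = -6 + 12*sqrt(2 + b) (Z(b) = -6 + sqrt(2 + b)*12 = -6 + 12*sqrt(2 + b))
(-726651 + Z(-1933))/(-2135801 - 4982698) = (-726651 + (-6 + 12*sqrt(2 - 1933)))/(-2135801 - 4982698) = (-726651 + (-6 + 12*sqrt(-1931)))/(-7118499) = (-726651 + (-6 + 12*(I*sqrt(1931))))*(-1/7118499) = (-726651 + (-6 + 12*I*sqrt(1931)))*(-1/7118499) = (-726657 + 12*I*sqrt(1931))*(-1/7118499) = 242219/2372833 - 4*I*sqrt(1931)/2372833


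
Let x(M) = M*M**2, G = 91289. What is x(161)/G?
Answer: 4173281/91289 ≈ 45.715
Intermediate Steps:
x(M) = M**3
x(161)/G = 161**3/91289 = 4173281*(1/91289) = 4173281/91289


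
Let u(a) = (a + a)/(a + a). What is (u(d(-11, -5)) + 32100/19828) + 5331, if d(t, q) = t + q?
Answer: 26438749/4957 ≈ 5333.6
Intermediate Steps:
d(t, q) = q + t
u(a) = 1 (u(a) = (2*a)/((2*a)) = (2*a)*(1/(2*a)) = 1)
(u(d(-11, -5)) + 32100/19828) + 5331 = (1 + 32100/19828) + 5331 = (1 + 32100*(1/19828)) + 5331 = (1 + 8025/4957) + 5331 = 12982/4957 + 5331 = 26438749/4957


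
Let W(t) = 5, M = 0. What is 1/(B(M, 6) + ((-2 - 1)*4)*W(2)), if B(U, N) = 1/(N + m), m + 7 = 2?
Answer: -1/59 ≈ -0.016949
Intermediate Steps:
m = -5 (m = -7 + 2 = -5)
B(U, N) = 1/(-5 + N) (B(U, N) = 1/(N - 5) = 1/(-5 + N))
1/(B(M, 6) + ((-2 - 1)*4)*W(2)) = 1/(1/(-5 + 6) + ((-2 - 1)*4)*5) = 1/(1/1 - 3*4*5) = 1/(1 - 12*5) = 1/(1 - 60) = 1/(-59) = -1/59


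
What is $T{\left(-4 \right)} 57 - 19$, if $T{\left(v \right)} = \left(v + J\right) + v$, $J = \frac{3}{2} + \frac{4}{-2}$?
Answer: $- \frac{1007}{2} \approx -503.5$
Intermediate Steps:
$J = - \frac{1}{2}$ ($J = 3 \cdot \frac{1}{2} + 4 \left(- \frac{1}{2}\right) = \frac{3}{2} - 2 = - \frac{1}{2} \approx -0.5$)
$T{\left(v \right)} = - \frac{1}{2} + 2 v$ ($T{\left(v \right)} = \left(v - \frac{1}{2}\right) + v = \left(- \frac{1}{2} + v\right) + v = - \frac{1}{2} + 2 v$)
$T{\left(-4 \right)} 57 - 19 = \left(- \frac{1}{2} + 2 \left(-4\right)\right) 57 - 19 = \left(- \frac{1}{2} - 8\right) 57 - 19 = \left(- \frac{17}{2}\right) 57 - 19 = - \frac{969}{2} - 19 = - \frac{1007}{2}$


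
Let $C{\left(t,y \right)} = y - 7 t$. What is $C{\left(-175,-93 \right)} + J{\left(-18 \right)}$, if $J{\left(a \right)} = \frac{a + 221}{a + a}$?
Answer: $\frac{40549}{36} \approx 1126.4$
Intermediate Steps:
$J{\left(a \right)} = \frac{221 + a}{2 a}$
$C{\left(-175,-93 \right)} + J{\left(-18 \right)} = \left(-93 - -1225\right) + \frac{221 - 18}{2 \left(-18\right)} = \left(-93 + 1225\right) + \frac{1}{2} \left(- \frac{1}{18}\right) 203 = 1132 - \frac{203}{36} = \frac{40549}{36}$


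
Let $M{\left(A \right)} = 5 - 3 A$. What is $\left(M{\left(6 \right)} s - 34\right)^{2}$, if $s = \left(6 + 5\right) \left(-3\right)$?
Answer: $156025$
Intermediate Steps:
$s = -33$ ($s = 11 \left(-3\right) = -33$)
$\left(M{\left(6 \right)} s - 34\right)^{2} = \left(\left(5 - 18\right) \left(-33\right) - 34\right)^{2} = \left(\left(-13\right) \left(-33\right) - 34\right)^{2} = \left(429 - 34\right)^{2} = 395^{2} = 156025$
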